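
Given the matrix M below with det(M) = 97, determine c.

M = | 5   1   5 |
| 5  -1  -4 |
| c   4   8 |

Expanding along the row containing c, det(M) is linear in c: det(M) = (1)·c + (100).
Set (1)·c + (100) = 97  ⇒  (1)·c = -3  ⇒  c = -3.

c = -3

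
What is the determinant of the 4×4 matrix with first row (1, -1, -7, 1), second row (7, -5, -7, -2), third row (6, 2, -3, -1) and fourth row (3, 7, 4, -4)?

Expand along row 1:
  + (1) · M_11   where M_11 = det([-5 -7 -2; 2 -3 -1; 7 4 -4]) = -145
  − (-1) · M_12   where M_12 = det([7 -7 -2; 6 -3 -1; 3 4 -4]) = -101
  + (-7) · M_13   where M_13 = det([7 -5 -2; 6 2 -1; 3 7 -4]) = -184
  − (1) · M_14   where M_14 = det([7 -5 -7; 6 2 -3; 3 7 4]) = 116
det = (+1)·(1)·(-145) + (-1)·(-1)·(-101) + (+1)·(-7)·(-184) + (-1)·(1)·(116) = 926

926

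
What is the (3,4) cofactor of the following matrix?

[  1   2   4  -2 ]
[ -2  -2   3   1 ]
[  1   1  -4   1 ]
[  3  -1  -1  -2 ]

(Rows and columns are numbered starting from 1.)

Delete row 3 and column 4; the remaining 3×3 submatrix is [1 2 4; -2 -2 3; 3 -1 -1].
Its determinant is 51.
The cofactor carries sign (−1)^(3+4) = −1, so C_{3,4} = −(51) = -51.

-51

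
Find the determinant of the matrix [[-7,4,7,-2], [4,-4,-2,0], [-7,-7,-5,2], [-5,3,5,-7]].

1666

Expand along row 2 (it has 1 zero):
  − (4) · M_21   where M_21 = det([4 7 -2; -7 -5 2; 3 5 -7]) = -161
  + (-4) · M_22   where M_22 = det([-7 7 -2; -7 -5 2; -5 5 -7]) = -468
  − (-2) · M_23   where M_23 = det([-7 4 -2; -7 -7 2; -5 3 -7]) = -425
det = (-1)·(4)·(-161) + (+1)·(-4)·(-468) + (-1)·(-2)·(-425) = 1666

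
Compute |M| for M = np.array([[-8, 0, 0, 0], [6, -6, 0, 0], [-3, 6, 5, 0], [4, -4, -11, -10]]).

det(M) = -2400

M is lower triangular, so det(M) is the product of the diagonal entries:
det = (-8) · (-6) · (5) · (-10) = -2400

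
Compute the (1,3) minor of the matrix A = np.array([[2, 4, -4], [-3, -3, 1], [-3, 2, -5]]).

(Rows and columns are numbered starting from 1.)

Delete row 1 and column 3; the remaining 2×2 submatrix is [-3 -3; -3 2].
Its determinant is (-3)·2 − (-3)·(-3) = -15.

The minor is -15.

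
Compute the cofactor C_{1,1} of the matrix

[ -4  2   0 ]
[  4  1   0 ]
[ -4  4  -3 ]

Delete row 1 and column 1; the remaining 2×2 submatrix is [1 0; 4 -3].
Its determinant is 1·(-3) − 0·4 = -3.
The cofactor carries sign (−1)^(1+1) = +1, so C_{1,1} = +(-3) = -3.

The cofactor is -3.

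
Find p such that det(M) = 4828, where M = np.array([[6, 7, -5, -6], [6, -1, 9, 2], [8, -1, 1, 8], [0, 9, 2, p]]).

p = -9

Expanding along the column containing p, det(M) is linear in p: det(M) = (500)·p + (9328).
Set (500)·p + (9328) = 4828  ⇒  (500)·p = -4500  ⇒  p = -9.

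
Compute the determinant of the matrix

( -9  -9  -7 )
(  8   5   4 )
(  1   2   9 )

202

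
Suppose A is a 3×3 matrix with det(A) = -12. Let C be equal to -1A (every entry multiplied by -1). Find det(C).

For a 3×3 matrix, det(-1A) = (-1)^3·det(A) = -1·det(A).
det(C) = (-1)·(-12) = 12

The determinant is 12.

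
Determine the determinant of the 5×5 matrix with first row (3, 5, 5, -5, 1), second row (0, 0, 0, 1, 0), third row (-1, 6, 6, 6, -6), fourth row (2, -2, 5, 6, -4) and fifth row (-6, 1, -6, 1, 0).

The determinant is 245.

Expand along row 2 (it has 4 zeros):
  + (1) · M_24   where M_24 = det([3 5 5 1; -1 6 6 -6; 2 -2 5 -4; -6 1 -6 0]) = 245
det = (+1)·(1)·(245) = 245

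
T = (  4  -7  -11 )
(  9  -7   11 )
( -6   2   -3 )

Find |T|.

Expand along column 1:
  + 4 · |-7 11; 2 -3| = 4·(21 − 22) = -4
  − 9 · |-7 -11; 2 -3| = −9·(21 − (-22)) = -387
  + (-6) · |-7 -11; -7 11| = (-6)·(-77 − 77) = 924
Sum: (-4) + (-387) + (924) = 533

533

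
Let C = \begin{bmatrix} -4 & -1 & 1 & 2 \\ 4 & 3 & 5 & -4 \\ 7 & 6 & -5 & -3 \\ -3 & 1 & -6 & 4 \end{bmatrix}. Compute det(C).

Expand along row 1:
  + (-4) · M_11   where M_11 = det([3 5 -4; 6 -5 -3; 1 -6 4]) = -125
  − (-1) · M_12   where M_12 = det([4 5 -4; 7 -5 -3; -3 -6 4]) = -19
  + (1) · M_13   where M_13 = det([4 3 -4; 7 6 -3; -3 1 4]) = -49
  − (2) · M_14   where M_14 = det([4 3 5; 7 6 -5; -3 1 -6]) = 172
det = (+1)·(-4)·(-125) + (-1)·(-1)·(-19) + (+1)·(1)·(-49) + (-1)·(2)·(172) = 88

88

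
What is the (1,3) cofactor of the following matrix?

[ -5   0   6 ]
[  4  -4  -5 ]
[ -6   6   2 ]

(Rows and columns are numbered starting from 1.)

Delete row 1 and column 3; the remaining 2×2 submatrix is [4 -4; -6 6].
Its determinant is 4·6 − (-4)·(-6) = 0.
The cofactor carries sign (−1)^(1+3) = +1, so C_{1,3} = +(0) = 0.

0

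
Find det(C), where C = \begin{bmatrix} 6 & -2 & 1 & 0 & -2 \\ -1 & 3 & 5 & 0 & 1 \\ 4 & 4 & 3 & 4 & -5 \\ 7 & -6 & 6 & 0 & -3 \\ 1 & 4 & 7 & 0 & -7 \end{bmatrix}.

Expand along column 4 (it has 4 zeros):
  − (4) · M_34   where M_34 = det([6 -2 1 -2; -1 3 5 1; 7 -6 6 -3; 1 4 7 -7]) = -1474
det = (-1)·(4)·(-1474) = 5896

|C| = 5896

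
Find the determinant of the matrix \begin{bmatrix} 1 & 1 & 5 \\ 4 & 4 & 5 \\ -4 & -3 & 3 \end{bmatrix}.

Expand along column 1:
  + 1 · |4 5; -3 3| = 1·(12 − (-15)) = 27
  − 4 · |1 5; -3 3| = −4·(3 − (-15)) = -72
  + (-4) · |1 5; 4 5| = (-4)·(5 − 20) = 60
Sum: (27) + (-72) + (60) = 15

The determinant is 15.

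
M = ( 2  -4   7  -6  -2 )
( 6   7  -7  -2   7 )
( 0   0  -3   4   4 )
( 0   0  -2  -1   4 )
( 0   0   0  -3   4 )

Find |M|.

The determinant is 1216.

M is block upper-triangular with a 2×2 block and a 3×3 block on the diagonal, so its determinant equals the product of the determinants of the diagonal blocks.
det of the 2×2 block = 38
det of the 3×3 block = 32
det = (38)·(32) = 1216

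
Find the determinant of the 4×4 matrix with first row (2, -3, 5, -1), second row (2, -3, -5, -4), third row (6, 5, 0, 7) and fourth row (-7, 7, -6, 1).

-651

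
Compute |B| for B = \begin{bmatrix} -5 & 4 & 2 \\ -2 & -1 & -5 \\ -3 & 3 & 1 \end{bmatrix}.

Expand along column 1:
  + (-5) · |-1 -5; 3 1| = (-5)·(-1 − (-15)) = -70
  − (-2) · |4 2; 3 1| = −(-2)·(4 − 6) = -4
  + (-3) · |4 2; -1 -5| = (-3)·(-20 − (-2)) = 54
Sum: (-70) + (-4) + (54) = -20

|B| = -20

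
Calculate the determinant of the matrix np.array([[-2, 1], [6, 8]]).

-22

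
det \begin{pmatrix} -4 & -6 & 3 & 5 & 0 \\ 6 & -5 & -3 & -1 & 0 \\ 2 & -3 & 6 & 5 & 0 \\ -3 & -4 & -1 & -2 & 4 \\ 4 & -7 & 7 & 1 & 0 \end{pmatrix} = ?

9144

Expand along column 5 (it has 4 zeros):
  − (4) · M_45   where M_45 = det([-4 -6 3 5; 6 -5 -3 -1; 2 -3 6 5; 4 -7 7 1]) = -2286
det = (-1)·(4)·(-2286) = 9144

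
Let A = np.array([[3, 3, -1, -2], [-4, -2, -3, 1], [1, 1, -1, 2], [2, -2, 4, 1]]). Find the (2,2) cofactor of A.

-42

Delete row 2 and column 2; the remaining 3×3 submatrix is [3 -1 -2; 1 -1 2; 2 4 1].
Its determinant is -42.
The cofactor carries sign (−1)^(2+2) = +1, so C_{2,2} = +(-42) = -42.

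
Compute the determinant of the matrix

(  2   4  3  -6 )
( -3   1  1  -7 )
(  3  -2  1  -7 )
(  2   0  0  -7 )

Expand along row 4 (it has 2 zeros):
  − (2) · M_41   where M_41 = det([4 3 -6; 1 1 -7; -2 1 -7]) = 45
  + (-7) · M_44   where M_44 = det([2 4 3; -3 1 1; 3 -2 1]) = 39
det = (-1)·(2)·(45) + (+1)·(-7)·(39) = -363

The determinant is -363.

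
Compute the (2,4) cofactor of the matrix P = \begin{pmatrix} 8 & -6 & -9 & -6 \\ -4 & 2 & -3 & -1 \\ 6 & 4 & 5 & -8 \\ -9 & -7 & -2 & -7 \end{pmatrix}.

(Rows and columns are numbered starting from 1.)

468

Delete row 2 and column 4; the remaining 3×3 submatrix is [8 -6 -9; 6 4 5; -9 -7 -2].
Its determinant is 468.
The cofactor carries sign (−1)^(2+4) = +1, so C_{2,4} = +(468) = 468.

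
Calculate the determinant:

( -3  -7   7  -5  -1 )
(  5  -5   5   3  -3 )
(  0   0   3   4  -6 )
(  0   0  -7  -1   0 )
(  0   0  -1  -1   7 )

The matrix is block upper-triangular with a 2×2 block and a 3×3 block on the diagonal, so its determinant equals the product of the determinants of the diagonal blocks.
det of the 2×2 block = 50
det of the 3×3 block = 139
det = (50)·(139) = 6950

The determinant is 6950.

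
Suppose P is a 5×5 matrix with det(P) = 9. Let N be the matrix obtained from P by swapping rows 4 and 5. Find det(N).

Swapping two rows multiplies the determinant by −1.
det(N) = (-1)·(9) = -9

|N| = -9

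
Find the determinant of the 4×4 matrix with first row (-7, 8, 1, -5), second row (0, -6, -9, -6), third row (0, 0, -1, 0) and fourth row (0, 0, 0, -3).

The matrix is upper triangular, so the determinant is the product of the diagonal entries:
det = (-7) · (-6) · (-1) · (-3) = 126

The determinant is 126.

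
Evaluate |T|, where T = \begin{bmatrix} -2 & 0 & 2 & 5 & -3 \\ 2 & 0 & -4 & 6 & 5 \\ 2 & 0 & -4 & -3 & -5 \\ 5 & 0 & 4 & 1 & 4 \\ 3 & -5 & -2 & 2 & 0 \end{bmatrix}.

Expand along column 2 (it has 4 zeros):
  − (-5) · M_52   where M_52 = det([-2 2 5 -3; 2 -4 6 5; 2 -4 -3 -5; 5 4 1 4]) = 2322
det = (-1)·(-5)·(2322) = 11610

det(T) = 11610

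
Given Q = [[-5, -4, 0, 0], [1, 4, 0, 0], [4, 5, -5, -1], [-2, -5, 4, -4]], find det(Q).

Q is block lower-triangular with a 2×2 block and a 2×2 block on the diagonal, so its determinant equals the product of the determinants of the diagonal blocks.
det of the 2×2 block = -16
det of the 2×2 block = 24
det = (-16)·(24) = -384

-384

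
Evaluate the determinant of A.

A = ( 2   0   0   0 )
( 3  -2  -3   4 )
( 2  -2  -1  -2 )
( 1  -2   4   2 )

-152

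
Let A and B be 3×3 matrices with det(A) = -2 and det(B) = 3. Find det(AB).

det(AB) = det(A)·det(B) = (-2)·(3) = -6

-6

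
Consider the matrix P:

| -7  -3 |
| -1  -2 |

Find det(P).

det(P) = 11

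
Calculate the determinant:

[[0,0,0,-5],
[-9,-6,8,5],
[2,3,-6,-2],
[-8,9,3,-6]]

Expand along row 1 (it has 3 zeros):
  − (-5) · M_14   where M_14 = det([-9 -6 8; 2 3 -6; -8 9 3]) = -483
det = (-1)·(-5)·(-483) = -2415

-2415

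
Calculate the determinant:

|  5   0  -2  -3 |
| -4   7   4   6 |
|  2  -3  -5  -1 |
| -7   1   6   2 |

127

Expand along row 1 (it has 1 zero):
  + (5) · M_11   where M_11 = det([7 4 6; -3 -5 -1; 1 6 2]) = -86
  + (-2) · M_13   where M_13 = det([-4 7 6; 2 -3 -1; -7 1 2]) = -73
  − (-3) · M_14   where M_14 = det([-4 7 4; 2 -3 -5; -7 1 6]) = 137
det = (+1)·(5)·(-86) + (+1)·(-2)·(-73) + (-1)·(-3)·(137) = 127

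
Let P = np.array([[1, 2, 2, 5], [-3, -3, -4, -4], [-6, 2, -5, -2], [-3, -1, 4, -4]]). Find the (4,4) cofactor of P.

-7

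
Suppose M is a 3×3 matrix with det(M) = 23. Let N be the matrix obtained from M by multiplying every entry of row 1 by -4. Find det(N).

|N| = -92

Scaling one row by -4 multiplies the determinant by -4.
det(N) = (-4)·(23) = -92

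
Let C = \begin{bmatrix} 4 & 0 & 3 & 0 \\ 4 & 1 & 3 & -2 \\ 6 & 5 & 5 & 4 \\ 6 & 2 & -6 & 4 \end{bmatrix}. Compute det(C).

Expand along row 1 (it has 2 zeros):
  + (4) · M_11   where M_11 = det([1 3 -2; 5 5 4; 2 -6 4]) = 88
  + (3) · M_13   where M_13 = det([4 1 -2; 6 5 4; 6 2 4]) = 84
det = (+1)·(4)·(88) + (+1)·(3)·(84) = 604

det(C) = 604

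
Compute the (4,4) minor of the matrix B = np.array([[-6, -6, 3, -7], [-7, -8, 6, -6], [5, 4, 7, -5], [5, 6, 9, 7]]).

42

Delete row 4 and column 4; the remaining 3×3 submatrix is [-6 -6 3; -7 -8 6; 5 4 7].
Its determinant is 42.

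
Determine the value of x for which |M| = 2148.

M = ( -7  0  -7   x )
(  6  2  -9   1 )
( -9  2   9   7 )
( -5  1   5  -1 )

-5

Expanding along the column containing x, det(M) is linear in x: det(M) = (3)·x + (2163).
Set (3)·x + (2163) = 2148  ⇒  (3)·x = -15  ⇒  x = -5.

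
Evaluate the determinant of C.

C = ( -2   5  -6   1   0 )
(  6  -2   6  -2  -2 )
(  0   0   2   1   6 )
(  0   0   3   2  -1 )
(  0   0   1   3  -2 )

C is block upper-triangular with a 2×2 block and a 3×3 block on the diagonal, so its determinant equals the product of the determinants of the diagonal blocks.
det of the 2×2 block = -26
det of the 3×3 block = 45
det = (-26)·(45) = -1170

|C| = -1170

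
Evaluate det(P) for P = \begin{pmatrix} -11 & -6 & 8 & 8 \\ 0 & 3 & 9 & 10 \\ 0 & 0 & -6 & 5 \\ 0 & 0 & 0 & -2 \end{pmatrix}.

P is upper triangular, so det(P) is the product of the diagonal entries:
det = (-11) · (3) · (-6) · (-2) = -396

|P| = -396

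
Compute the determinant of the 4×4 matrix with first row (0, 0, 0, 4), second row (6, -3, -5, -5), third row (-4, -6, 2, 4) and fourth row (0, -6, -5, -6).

The determinant is -768.

Expand along row 1 (it has 3 zeros):
  − (4) · M_14   where M_14 = det([6 -3 -5; -4 -6 2; 0 -6 -5]) = 192
det = (-1)·(4)·(192) = -768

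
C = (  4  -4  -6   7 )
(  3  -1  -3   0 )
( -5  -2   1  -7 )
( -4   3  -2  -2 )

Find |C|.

The determinant is -988.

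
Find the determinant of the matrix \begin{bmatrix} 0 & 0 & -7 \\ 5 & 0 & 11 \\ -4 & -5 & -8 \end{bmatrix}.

Expand along column 2:
  − (-5) · |0 -7; 5 11| = −(-5)·(0 − (-35)) = 175

175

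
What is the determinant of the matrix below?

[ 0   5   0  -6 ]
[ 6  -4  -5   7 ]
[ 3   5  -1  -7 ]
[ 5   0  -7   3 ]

Expand along row 1 (it has 2 zeros):
  − (5) · M_12   where M_12 = det([6 -5 7; 3 -1 -7; 5 -7 3]) = -204
  − (-6) · M_14   where M_14 = det([6 -4 -5; 3 5 -1; 5 0 -7]) = -149
det = (-1)·(5)·(-204) + (-1)·(-6)·(-149) = 126

The determinant is 126.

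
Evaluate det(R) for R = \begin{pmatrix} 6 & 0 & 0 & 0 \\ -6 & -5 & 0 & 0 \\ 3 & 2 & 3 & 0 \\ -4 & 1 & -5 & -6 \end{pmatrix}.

|R| = 540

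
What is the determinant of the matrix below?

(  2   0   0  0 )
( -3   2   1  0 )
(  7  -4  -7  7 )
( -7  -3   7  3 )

Expand along row 1 (it has 3 zeros):
  + (2) · M_11   where M_11 = det([2 1 0; -4 -7 7; -3 7 3]) = -149
det = (+1)·(2)·(-149) = -298

The determinant is -298.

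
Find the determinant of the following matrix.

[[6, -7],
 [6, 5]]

det = 6·5 − (-7)·6 = 30 − (-42) = 72

The determinant is 72.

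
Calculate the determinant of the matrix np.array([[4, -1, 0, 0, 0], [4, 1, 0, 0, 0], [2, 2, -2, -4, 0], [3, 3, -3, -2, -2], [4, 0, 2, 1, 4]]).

-160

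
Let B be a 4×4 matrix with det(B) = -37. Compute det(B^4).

The determinant is 1874161.

det(B^4) = (det B)^4 = (-37)^4 = 1874161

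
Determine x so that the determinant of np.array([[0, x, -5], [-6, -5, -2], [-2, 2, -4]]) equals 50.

x = 3

Expanding along the column containing x, det(M) is linear in x: det(M) = (-20)·x + (110).
Set (-20)·x + (110) = 50  ⇒  (-20)·x = -60  ⇒  x = 3.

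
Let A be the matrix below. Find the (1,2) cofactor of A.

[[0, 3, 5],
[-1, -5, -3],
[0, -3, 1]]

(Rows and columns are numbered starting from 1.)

1

Delete row 1 and column 2; the remaining 2×2 submatrix is [-1 -3; 0 1].
Its determinant is (-1)·1 − (-3)·0 = -1.
The cofactor carries sign (−1)^(1+2) = −1, so C_{1,2} = −(-1) = 1.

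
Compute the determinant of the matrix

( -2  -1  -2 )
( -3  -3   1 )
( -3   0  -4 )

9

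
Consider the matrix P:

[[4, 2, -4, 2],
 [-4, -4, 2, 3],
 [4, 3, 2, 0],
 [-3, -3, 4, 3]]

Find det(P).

The determinant is -20.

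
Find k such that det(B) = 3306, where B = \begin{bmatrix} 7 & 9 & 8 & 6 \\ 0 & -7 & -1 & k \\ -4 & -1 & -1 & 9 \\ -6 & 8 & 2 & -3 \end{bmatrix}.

Expanding along the row containing k, det(B) is linear in k: det(B) = (-136)·k + (3714).
Set (-136)·k + (3714) = 3306  ⇒  (-136)·k = -408  ⇒  k = 3.

3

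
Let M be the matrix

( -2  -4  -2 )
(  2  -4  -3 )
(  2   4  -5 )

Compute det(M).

Expand along column 1:
  + (-2) · |-4 -3; 4 -5| = (-2)·(20 − (-12)) = -64
  − 2 · |-4 -2; 4 -5| = −2·(20 − (-8)) = -56
  + 2 · |-4 -2; -4 -3| = 2·(12 − 8) = 8
Sum: (-64) + (-56) + (8) = -112

|M| = -112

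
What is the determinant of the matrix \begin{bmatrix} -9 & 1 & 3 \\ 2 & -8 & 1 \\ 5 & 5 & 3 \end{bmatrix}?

410

Expand along column 1:
  + (-9) · |-8 1; 5 3| = (-9)·(-24 − 5) = 261
  − 2 · |1 3; 5 3| = −2·(3 − 15) = 24
  + 5 · |1 3; -8 1| = 5·(1 − (-24)) = 125
Sum: (261) + (24) + (125) = 410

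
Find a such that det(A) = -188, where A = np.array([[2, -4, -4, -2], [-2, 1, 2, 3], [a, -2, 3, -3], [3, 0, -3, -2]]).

Expanding along the column containing a, det(A) is linear in a: det(A) = (-22)·a + (-56).
Set (-22)·a + (-56) = -188  ⇒  (-22)·a = -132  ⇒  a = 6.

6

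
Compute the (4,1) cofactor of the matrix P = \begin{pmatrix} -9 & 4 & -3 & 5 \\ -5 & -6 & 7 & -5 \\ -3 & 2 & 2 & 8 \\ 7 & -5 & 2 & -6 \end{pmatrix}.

Delete row 4 and column 1; the remaining 3×3 submatrix is [4 -3 5; -6 7 -5; 2 2 8].
Its determinant is 20.
The cofactor carries sign (−1)^(4+1) = −1, so C_{4,1} = −(20) = -20.

The cofactor is -20.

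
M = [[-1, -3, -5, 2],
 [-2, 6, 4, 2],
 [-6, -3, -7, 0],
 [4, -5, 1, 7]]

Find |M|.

|M| = -898

Expand along row 3 (it has 1 zero):
  + (-6) · M_31   where M_31 = det([-3 -5 2; 6 4 2; -5 1 7]) = 234
  − (-3) · M_32   where M_32 = det([-1 -5 2; -2 4 2; 4 1 7]) = -172
  + (-7) · M_33   where M_33 = det([-1 -3 2; -2 6 2; 4 -5 7]) = -146
det = (+1)·(-6)·(234) + (-1)·(-3)·(-172) + (+1)·(-7)·(-146) = -898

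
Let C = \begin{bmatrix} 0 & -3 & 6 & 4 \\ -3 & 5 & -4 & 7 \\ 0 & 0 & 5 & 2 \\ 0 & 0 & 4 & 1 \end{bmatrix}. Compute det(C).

det(C) = 27

C is block upper-triangular with a 2×2 block and a 2×2 block on the diagonal, so its determinant equals the product of the determinants of the diagonal blocks.
det of the 2×2 block = -9
det of the 2×2 block = -3
det = (-9)·(-3) = 27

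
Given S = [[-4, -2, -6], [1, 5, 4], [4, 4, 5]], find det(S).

Expand along column 1:
  + (-4) · |5 4; 4 5| = (-4)·(25 − 16) = -36
  − 1 · |-2 -6; 4 5| = −1·(-10 − (-24)) = -14
  + 4 · |-2 -6; 5 4| = 4·(-8 − (-30)) = 88
Sum: (-36) + (-14) + (88) = 38

38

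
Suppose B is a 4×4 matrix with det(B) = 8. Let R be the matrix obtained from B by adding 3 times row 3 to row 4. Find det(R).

Adding a multiple of one row to another leaves the determinant unchanged.
det(R) = (1)·(8) = 8

The determinant is 8.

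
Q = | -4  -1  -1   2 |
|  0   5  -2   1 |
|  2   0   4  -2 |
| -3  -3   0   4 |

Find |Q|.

Expand along row 2 (it has 1 zero):
  + (5) · M_22   where M_22 = det([-4 -1 2; 2 4 -2; -3 0 4]) = -38
  − (-2) · M_23   where M_23 = det([-4 -1 2; 2 0 -2; -3 -3 4]) = 14
  + (1) · M_24   where M_24 = det([-4 -1 -1; 2 0 4; -3 -3 0]) = -30
det = (+1)·(5)·(-38) + (-1)·(-2)·(14) + (+1)·(1)·(-30) = -192

-192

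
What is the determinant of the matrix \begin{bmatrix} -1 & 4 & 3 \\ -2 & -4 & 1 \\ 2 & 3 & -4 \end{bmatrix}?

Expand along column 1:
  + (-1) · |-4 1; 3 -4| = (-1)·(16 − 3) = -13
  − (-2) · |4 3; 3 -4| = −(-2)·(-16 − 9) = -50
  + 2 · |4 3; -4 1| = 2·(4 − (-12)) = 32
Sum: (-13) + (-50) + (32) = -31

-31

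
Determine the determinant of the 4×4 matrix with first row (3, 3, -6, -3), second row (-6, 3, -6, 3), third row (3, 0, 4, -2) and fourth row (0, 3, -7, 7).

The determinant is 864.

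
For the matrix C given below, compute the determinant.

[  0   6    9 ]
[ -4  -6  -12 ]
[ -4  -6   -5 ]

det(C) = 168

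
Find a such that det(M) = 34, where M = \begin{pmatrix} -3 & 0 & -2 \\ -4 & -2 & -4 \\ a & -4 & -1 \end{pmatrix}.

Expanding along the row containing a, det(M) is linear in a: det(M) = (-4)·a + (10).
Set (-4)·a + (10) = 34  ⇒  (-4)·a = 24  ⇒  a = -6.

-6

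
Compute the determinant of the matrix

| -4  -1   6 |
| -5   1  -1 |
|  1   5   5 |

Expand along row 1:
  + (-4) · |1 -1; 5 5| = (-4)·(5 − (-5)) = -40
  − (-1) · |-5 -1; 1 5| = −(-1)·(-25 − (-1)) = -24
  + 6 · |-5 1; 1 5| = 6·(-25 − 1) = -156
Sum: (-40) + (-24) + (-156) = -220

The determinant is -220.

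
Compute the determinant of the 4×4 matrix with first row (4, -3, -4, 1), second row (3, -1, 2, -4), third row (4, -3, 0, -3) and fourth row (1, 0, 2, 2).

The determinant is 92.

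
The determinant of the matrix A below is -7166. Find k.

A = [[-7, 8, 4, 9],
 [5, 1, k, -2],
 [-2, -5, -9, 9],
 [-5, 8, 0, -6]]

k = -1

Expanding along the row containing k, det(A) is linear in k: det(A) = (531)·k + (-6635).
Set (531)·k + (-6635) = -7166  ⇒  (531)·k = -531  ⇒  k = -1.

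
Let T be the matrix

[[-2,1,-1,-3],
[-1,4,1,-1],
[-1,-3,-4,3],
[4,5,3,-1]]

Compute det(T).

|T| = -182

Expand along row 1:
  + (-2) · M_11   where M_11 = det([4 1 -1; -3 -4 3; 5 3 -1]) = -19
  − (1) · M_12   where M_12 = det([-1 1 -1; -1 -4 3; 4 3 -1]) = 3
  + (-1) · M_13   where M_13 = det([-1 4 -1; -1 -3 3; 4 5 -1]) = 49
  − (-3) · M_14   where M_14 = det([-1 4 1; -1 -3 -4; 4 5 3]) = -56
det = (+1)·(-2)·(-19) + (-1)·(1)·(3) + (+1)·(-1)·(49) + (-1)·(-3)·(-56) = -182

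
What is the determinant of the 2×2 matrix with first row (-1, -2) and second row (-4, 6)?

The determinant is -14.

det = (-1)·6 − (-2)·(-4) = -6 − 8 = -14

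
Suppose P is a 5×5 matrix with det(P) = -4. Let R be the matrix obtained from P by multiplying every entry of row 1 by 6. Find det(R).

-24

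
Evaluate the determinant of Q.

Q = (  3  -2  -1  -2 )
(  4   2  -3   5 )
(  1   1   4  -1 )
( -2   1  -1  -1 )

Expand along row 1:
  + (3) · M_11   where M_11 = det([2 -3 5; 1 4 -1; 1 -1 -1]) = -35
  − (-2) · M_12   where M_12 = det([4 -3 5; 1 4 -1; -2 -1 -1]) = 6
  + (-1) · M_13   where M_13 = det([4 2 5; 1 1 -1; -2 1 -1]) = 21
  − (-2) · M_14   where M_14 = det([4 2 -3; 1 1 4; -2 1 -1]) = -43
det = (+1)·(3)·(-35) + (-1)·(-2)·(6) + (+1)·(-1)·(21) + (-1)·(-2)·(-43) = -200

-200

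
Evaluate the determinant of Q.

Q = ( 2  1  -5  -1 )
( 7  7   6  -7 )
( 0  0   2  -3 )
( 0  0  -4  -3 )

Q is block upper-triangular with a 2×2 block and a 2×2 block on the diagonal, so its determinant equals the product of the determinants of the diagonal blocks.
det of the 2×2 block = 7
det of the 2×2 block = -18
det = (7)·(-18) = -126

det(Q) = -126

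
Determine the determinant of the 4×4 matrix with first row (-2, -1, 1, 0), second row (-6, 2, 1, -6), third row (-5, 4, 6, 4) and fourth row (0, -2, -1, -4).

178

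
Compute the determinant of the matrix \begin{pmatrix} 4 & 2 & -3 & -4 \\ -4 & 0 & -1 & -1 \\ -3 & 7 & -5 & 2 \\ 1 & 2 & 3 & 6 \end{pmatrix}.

-255

Expand along row 2 (it has 1 zero):
  − (-4) · M_21   where M_21 = det([2 -3 -4; 7 -5 2; 2 3 6]) = -82
  − (-1) · M_23   where M_23 = det([4 2 -4; -3 7 2; 1 2 6]) = 244
  + (-1) · M_24   where M_24 = det([4 2 -3; -3 7 -5; 1 2 3]) = 171
det = (-1)·(-4)·(-82) + (-1)·(-1)·(244) + (+1)·(-1)·(171) = -255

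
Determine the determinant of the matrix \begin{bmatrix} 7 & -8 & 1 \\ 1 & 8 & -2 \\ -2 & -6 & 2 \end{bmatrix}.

Expand along column 1:
  + 7 · |8 -2; -6 2| = 7·(16 − 12) = 28
  − 1 · |-8 1; -6 2| = −1·(-16 − (-6)) = 10
  + (-2) · |-8 1; 8 -2| = (-2)·(16 − 8) = -16
Sum: (28) + (10) + (-16) = 22

22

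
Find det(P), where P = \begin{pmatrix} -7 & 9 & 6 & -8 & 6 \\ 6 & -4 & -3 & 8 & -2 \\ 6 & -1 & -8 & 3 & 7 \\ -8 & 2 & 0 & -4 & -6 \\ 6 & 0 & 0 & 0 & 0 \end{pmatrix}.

-14700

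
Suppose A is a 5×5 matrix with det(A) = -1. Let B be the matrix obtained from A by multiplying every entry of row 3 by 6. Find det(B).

-6

Scaling one row by 6 multiplies the determinant by 6.
det(B) = (6)·(-1) = -6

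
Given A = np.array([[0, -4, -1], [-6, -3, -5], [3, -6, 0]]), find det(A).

Expand along row 1:
  − (-4) · |-6 -5; 3 0| = −(-4)·(0 − (-15)) = 60
  + (-1) · |-6 -3; 3 -6| = (-1)·(36 − (-9)) = -45
Sum: (60) + (-45) = 15

|A| = 15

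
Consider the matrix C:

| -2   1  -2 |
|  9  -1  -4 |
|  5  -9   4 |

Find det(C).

Expand along column 1:
  + (-2) · |-1 -4; -9 4| = (-2)·(-4 − 36) = 80
  − 9 · |1 -2; -9 4| = −9·(4 − 18) = 126
  + 5 · |1 -2; -1 -4| = 5·(-4 − 2) = -30
Sum: (80) + (126) + (-30) = 176

det(C) = 176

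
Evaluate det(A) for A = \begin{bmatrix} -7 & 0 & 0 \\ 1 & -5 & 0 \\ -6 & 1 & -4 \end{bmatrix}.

-140

A is lower triangular, so det(A) is the product of the diagonal entries:
det = (-7) · (-5) · (-4) = -140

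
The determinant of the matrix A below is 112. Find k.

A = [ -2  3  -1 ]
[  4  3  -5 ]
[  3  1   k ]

k = -9

Expanding along the row containing k, det(A) is linear in k: det(A) = (-18)·k + (-50).
Set (-18)·k + (-50) = 112  ⇒  (-18)·k = 162  ⇒  k = -9.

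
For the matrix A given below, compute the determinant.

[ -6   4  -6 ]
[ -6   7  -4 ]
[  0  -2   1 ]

Expand along row 3:
  − (-2) · |-6 -6; -6 -4| = −(-2)·(24 − 36) = -24
  + 1 · |-6 4; -6 7| = 1·(-42 − (-24)) = -18
Sum: (-24) + (-18) = -42

|A| = -42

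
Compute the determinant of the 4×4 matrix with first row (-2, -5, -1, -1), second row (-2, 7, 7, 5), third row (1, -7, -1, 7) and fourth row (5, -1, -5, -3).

260

Expand along row 1:
  + (-2) · M_11   where M_11 = det([7 7 5; -7 -1 7; -1 -5 -3]) = 240
  − (-5) · M_12   where M_12 = det([-2 7 5; 1 -1 7; 5 -5 -3]) = 190
  + (-1) · M_13   where M_13 = det([-2 7 5; 1 -7 7; 5 -1 -3]) = 380
  − (-1) · M_14   where M_14 = det([-2 7 7; 1 -7 -1; 5 -1 -5]) = 170
det = (+1)·(-2)·(240) + (-1)·(-5)·(190) + (+1)·(-1)·(380) + (-1)·(-1)·(170) = 260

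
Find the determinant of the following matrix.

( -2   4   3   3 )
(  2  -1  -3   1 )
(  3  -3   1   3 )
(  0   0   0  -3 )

99

Expand along row 4 (it has 3 zeros):
  + (-3) · M_44   where M_44 = det([-2 4 3; 2 -1 -3; 3 -3 1]) = -33
det = (+1)·(-3)·(-33) = 99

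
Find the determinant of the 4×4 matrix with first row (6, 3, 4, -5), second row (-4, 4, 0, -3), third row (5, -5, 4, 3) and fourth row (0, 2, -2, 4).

The determinant is 802.

Expand along row 2 (it has 1 zero):
  − (-4) · M_21   where M_21 = det([3 4 -5; -5 4 3; 2 -2 4]) = 160
  + (4) · M_22   where M_22 = det([6 4 -5; 5 4 3; 0 -2 4]) = 102
  + (-3) · M_24   where M_24 = det([6 3 4; 5 -5 4; 0 2 -2]) = 82
det = (-1)·(-4)·(160) + (+1)·(4)·(102) + (+1)·(-3)·(82) = 802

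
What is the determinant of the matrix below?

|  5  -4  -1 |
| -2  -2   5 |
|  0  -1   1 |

5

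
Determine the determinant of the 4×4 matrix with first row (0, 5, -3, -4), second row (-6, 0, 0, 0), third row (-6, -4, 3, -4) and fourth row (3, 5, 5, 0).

The determinant is 1800.

Expand along row 2 (it has 3 zeros):
  − (-6) · M_21   where M_21 = det([5 -3 -4; -4 3 -4; 5 5 0]) = 300
det = (-1)·(-6)·(300) = 1800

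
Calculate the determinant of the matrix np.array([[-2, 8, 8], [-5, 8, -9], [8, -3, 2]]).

-866

Expand along column 1:
  + (-2) · |8 -9; -3 2| = (-2)·(16 − 27) = 22
  − (-5) · |8 8; -3 2| = −(-5)·(16 − (-24)) = 200
  + 8 · |8 8; 8 -9| = 8·(-72 − 64) = -1088
Sum: (22) + (200) + (-1088) = -866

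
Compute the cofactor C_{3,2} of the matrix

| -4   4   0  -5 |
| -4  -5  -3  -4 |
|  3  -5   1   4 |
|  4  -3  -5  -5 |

Delete row 3 and column 2; the remaining 3×3 submatrix is [-4 0 -5; -4 -3 -4; 4 -5 -5].
Its determinant is -140.
The cofactor carries sign (−1)^(3+2) = −1, so C_{3,2} = −(-140) = 140.

140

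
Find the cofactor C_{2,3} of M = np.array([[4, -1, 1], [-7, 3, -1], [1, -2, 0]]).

7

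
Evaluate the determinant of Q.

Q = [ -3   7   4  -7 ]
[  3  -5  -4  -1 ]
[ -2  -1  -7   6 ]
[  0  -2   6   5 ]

The determinant is -606.

Expand along row 4 (it has 1 zero):
  + (-2) · M_42   where M_42 = det([-3 4 -7; 3 -4 -1; -2 -7 6]) = 232
  − (6) · M_43   where M_43 = det([-3 7 -7; 3 -5 -1; -2 -1 6]) = 72
  + (5) · M_44   where M_44 = det([-3 7 4; 3 -5 -4; -2 -1 -7]) = 58
det = (+1)·(-2)·(232) + (-1)·(6)·(72) + (+1)·(5)·(58) = -606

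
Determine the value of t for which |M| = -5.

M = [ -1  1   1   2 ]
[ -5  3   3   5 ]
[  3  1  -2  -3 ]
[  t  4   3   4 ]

t = -9

Expanding along the row containing t, det(M) is linear in t: det(M) = (3)·t + (22).
Set (3)·t + (22) = -5  ⇒  (3)·t = -27  ⇒  t = -9.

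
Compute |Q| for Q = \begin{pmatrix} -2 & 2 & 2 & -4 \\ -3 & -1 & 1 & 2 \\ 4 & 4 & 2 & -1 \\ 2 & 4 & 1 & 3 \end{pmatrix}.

The determinant is 176.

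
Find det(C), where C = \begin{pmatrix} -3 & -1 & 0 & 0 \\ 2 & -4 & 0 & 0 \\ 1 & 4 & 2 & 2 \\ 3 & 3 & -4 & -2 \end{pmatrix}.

det(C) = 56

C is block lower-triangular with a 2×2 block and a 2×2 block on the diagonal, so its determinant equals the product of the determinants of the diagonal blocks.
det of the 2×2 block = 14
det of the 2×2 block = 4
det = (14)·(4) = 56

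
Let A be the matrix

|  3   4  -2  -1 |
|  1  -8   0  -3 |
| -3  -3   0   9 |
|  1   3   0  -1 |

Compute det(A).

|A| = 108

Expand along column 3 (it has 3 zeros):
  + (-2) · M_13   where M_13 = det([1 -8 -3; -3 -3 9; 1 3 -1]) = -54
det = (+1)·(-2)·(-54) = 108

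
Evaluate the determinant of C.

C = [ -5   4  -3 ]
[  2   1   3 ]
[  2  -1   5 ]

-44

Expand along column 1:
  + (-5) · |1 3; -1 5| = (-5)·(5 − (-3)) = -40
  − 2 · |4 -3; -1 5| = −2·(20 − 3) = -34
  + 2 · |4 -3; 1 3| = 2·(12 − (-3)) = 30
Sum: (-40) + (-34) + (30) = -44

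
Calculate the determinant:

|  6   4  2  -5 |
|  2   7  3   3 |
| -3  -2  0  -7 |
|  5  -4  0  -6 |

The determinant is 580.

Expand along column 3 (it has 2 zeros):
  + (2) · M_13   where M_13 = det([2 7 3; -3 -2 -7; 5 -4 -6]) = -337
  − (3) · M_23   where M_23 = det([6 4 -5; -3 -2 -7; 5 -4 -6]) = -418
det = (+1)·(2)·(-337) + (-1)·(3)·(-418) = 580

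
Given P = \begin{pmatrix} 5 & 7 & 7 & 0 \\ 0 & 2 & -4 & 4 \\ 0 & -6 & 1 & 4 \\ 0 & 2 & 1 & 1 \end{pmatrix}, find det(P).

Expand along column 1 (it has 3 zeros):
  + (5) · M_11   where M_11 = det([2 -4 4; -6 1 4; 2 1 1]) = -94
det = (+1)·(5)·(-94) = -470

|P| = -470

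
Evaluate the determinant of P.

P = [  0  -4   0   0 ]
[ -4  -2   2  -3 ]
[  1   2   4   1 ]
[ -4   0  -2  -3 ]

Expand along row 1 (it has 3 zeros):
  − (-4) · M_12   where M_12 = det([-4 2 -3; 1 4 1; -4 -2 -3]) = -4
det = (-1)·(-4)·(-4) = -16

-16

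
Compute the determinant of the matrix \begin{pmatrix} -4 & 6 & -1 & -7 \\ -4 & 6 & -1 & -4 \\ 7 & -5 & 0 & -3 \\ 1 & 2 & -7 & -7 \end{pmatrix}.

Expand along row 3 (it has 1 zero):
  + (7) · M_31   where M_31 = det([6 -1 -7; 6 -1 -4; 2 -7 -7]) = 120
  − (-5) · M_32   where M_32 = det([-4 -1 -7; -4 -1 -4; 1 -7 -7]) = -87
  − (-3) · M_34   where M_34 = det([-4 6 -1; -4 6 -1; 1 2 -7]) = 0
det = (+1)·(7)·(120) + (-1)·(-5)·(-87) + (-1)·(-3)·(0) = 405

405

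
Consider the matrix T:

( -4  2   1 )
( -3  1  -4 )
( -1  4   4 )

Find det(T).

Expand along row 1:
  + (-4) · |1 -4; 4 4| = (-4)·(4 − (-16)) = -80
  − 2 · |-3 -4; -1 4| = −2·(-12 − 4) = 32
  + 1 · |-3 1; -1 4| = 1·(-12 − (-1)) = -11
Sum: (-80) + (32) + (-11) = -59

-59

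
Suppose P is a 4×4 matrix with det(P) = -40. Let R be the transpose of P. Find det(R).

-40

det(Pᵀ) = det(P).
det(R) = (1)·(-40) = -40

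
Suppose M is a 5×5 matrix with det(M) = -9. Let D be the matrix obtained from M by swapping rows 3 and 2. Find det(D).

det(D) = 9

Swapping two rows multiplies the determinant by −1.
det(D) = (-1)·(-9) = 9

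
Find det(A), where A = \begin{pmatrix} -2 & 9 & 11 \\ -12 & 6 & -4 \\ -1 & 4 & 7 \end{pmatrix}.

Expand along row 1:
  + (-2) · |6 -4; 4 7| = (-2)·(42 − (-16)) = -116
  − 9 · |-12 -4; -1 7| = −9·(-84 − 4) = 792
  + 11 · |-12 6; -1 4| = 11·(-48 − (-6)) = -462
Sum: (-116) + (792) + (-462) = 214

det(A) = 214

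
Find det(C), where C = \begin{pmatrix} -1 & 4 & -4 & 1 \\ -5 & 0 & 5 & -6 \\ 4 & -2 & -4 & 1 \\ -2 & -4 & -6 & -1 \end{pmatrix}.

The determinant is -882.

Expand along row 2 (it has 1 zero):
  − (-5) · M_21   where M_21 = det([4 -4 1; -2 -4 1; -4 -6 -1]) = 60
  − (5) · M_23   where M_23 = det([-1 4 1; 4 -2 1; -2 -4 -1]) = -18
  + (-6) · M_24   where M_24 = det([-1 4 -4; 4 -2 -4; -2 -4 -6]) = 212
det = (-1)·(-5)·(60) + (-1)·(5)·(-18) + (+1)·(-6)·(212) = -882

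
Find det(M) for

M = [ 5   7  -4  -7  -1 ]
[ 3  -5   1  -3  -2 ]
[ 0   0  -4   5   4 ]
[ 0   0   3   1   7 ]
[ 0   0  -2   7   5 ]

det(M) = -5658

M is block upper-triangular with a 2×2 block and a 3×3 block on the diagonal, so its determinant equals the product of the determinants of the diagonal blocks.
det of the 2×2 block = -46
det of the 3×3 block = 123
det = (-46)·(123) = -5658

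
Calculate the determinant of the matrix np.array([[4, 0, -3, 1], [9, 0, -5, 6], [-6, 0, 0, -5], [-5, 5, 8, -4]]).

The determinant is 215.

Expand along column 2 (it has 3 zeros):
  + (5) · M_42   where M_42 = det([4 -3 1; 9 -5 6; -6 0 -5]) = 43
det = (+1)·(5)·(43) = 215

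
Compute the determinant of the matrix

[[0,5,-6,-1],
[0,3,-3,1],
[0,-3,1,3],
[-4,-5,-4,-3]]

112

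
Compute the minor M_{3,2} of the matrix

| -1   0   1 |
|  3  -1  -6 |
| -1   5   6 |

Delete row 3 and column 2; the remaining 2×2 submatrix is [-1 1; 3 -6].
Its determinant is (-1)·(-6) − 1·3 = 3.

3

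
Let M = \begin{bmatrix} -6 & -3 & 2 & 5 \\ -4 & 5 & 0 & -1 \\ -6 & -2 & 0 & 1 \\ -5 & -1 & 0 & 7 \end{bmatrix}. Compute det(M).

Expand along column 3 (it has 3 zeros):
  + (2) · M_13   where M_13 = det([-4 5 -1; -6 -2 1; -5 -1 7]) = 241
det = (+1)·(2)·(241) = 482

482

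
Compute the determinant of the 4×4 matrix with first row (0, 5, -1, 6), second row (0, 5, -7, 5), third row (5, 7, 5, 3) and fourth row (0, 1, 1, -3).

The determinant is 660.

Expand along column 1 (it has 3 zeros):
  + (5) · M_31   where M_31 = det([5 -1 6; 5 -7 5; 1 1 -3]) = 132
det = (+1)·(5)·(132) = 660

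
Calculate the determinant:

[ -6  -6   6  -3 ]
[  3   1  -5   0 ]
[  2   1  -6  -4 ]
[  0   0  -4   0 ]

The determinant is -204.

Expand along row 4 (it has 3 zeros):
  − (-4) · M_43   where M_43 = det([-6 -6 -3; 3 1 0; 2 1 -4]) = -51
det = (-1)·(-4)·(-51) = -204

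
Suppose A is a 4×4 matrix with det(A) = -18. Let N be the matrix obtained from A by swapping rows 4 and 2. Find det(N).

det(N) = 18

Swapping two rows multiplies the determinant by −1.
det(N) = (-1)·(-18) = 18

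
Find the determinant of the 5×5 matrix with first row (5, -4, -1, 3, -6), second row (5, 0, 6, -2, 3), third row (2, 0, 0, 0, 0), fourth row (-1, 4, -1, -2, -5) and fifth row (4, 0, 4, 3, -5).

Expand along row 3 (it has 4 zeros):
  + (2) · M_31   where M_31 = det([-4 -1 3 -6; 0 6 -2 3; 4 -1 -2 -5; 0 4 3 -5]) = -984
det = (+1)·(2)·(-984) = -1968

-1968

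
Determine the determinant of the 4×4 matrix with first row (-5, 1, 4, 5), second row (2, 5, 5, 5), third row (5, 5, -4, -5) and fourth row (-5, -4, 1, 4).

432

Expand along row 1:
  + (-5) · M_11   where M_11 = det([5 5 5; 5 -4 -5; -4 1 4]) = -110
  − (1) · M_12   where M_12 = det([2 5 5; 5 -4 -5; -5 1 4]) = -72
  + (4) · M_13   where M_13 = det([2 5 5; 5 5 -5; -5 -4 4]) = 50
  − (5) · M_14   where M_14 = det([2 5 5; 5 5 -4; -5 -4 1]) = 78
det = (+1)·(-5)·(-110) + (-1)·(1)·(-72) + (+1)·(4)·(50) + (-1)·(5)·(78) = 432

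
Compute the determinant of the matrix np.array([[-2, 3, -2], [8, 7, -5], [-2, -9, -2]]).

The determinant is 312.

Expand along column 1:
  + (-2) · |7 -5; -9 -2| = (-2)·(-14 − 45) = 118
  − 8 · |3 -2; -9 -2| = −8·(-6 − 18) = 192
  + (-2) · |3 -2; 7 -5| = (-2)·(-15 − (-14)) = 2
Sum: (118) + (192) + (2) = 312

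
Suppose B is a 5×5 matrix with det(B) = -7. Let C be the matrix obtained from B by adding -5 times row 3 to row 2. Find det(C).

Adding a multiple of one row to another leaves the determinant unchanged.
det(C) = (1)·(-7) = -7

det(C) = -7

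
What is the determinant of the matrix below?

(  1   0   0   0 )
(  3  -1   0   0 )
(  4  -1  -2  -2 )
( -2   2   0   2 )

The matrix is block lower-triangular with a 2×2 block and a 2×2 block on the diagonal, so its determinant equals the product of the determinants of the diagonal blocks.
det of the 2×2 block = -1
det of the 2×2 block = -4
det = (-1)·(-4) = 4

The determinant is 4.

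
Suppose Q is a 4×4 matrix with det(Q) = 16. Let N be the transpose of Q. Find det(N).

16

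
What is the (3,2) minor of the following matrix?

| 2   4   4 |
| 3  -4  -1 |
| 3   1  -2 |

The minor is -14.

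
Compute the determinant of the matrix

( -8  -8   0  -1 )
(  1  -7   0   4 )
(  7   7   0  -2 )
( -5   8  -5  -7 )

-920

Expand along column 3 (it has 3 zeros):
  − (-5) · M_43   where M_43 = det([-8 -8 -1; 1 -7 4; 7 7 -2]) = -184
det = (-1)·(-5)·(-184) = -920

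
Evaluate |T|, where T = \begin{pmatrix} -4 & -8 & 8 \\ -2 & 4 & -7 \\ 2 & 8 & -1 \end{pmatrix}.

-272

Expand along column 1:
  + (-4) · |4 -7; 8 -1| = (-4)·(-4 − (-56)) = -208
  − (-2) · |-8 8; 8 -1| = −(-2)·(8 − 64) = -112
  + 2 · |-8 8; 4 -7| = 2·(56 − 32) = 48
Sum: (-208) + (-112) + (48) = -272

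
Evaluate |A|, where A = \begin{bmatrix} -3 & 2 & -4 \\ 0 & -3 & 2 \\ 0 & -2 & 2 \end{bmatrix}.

Expand along column 1:
  + (-3) · |-3 2; -2 2| = (-3)·(-6 − (-4)) = 6

|A| = 6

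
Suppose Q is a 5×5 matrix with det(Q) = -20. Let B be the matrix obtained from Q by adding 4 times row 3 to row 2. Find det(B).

-20

Adding a multiple of one row to another leaves the determinant unchanged.
det(B) = (1)·(-20) = -20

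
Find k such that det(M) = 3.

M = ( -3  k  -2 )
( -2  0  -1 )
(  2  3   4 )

Expanding along the row containing k, det(M) is linear in k: det(M) = (6)·k + (3).
Set (6)·k + (3) = 3  ⇒  (6)·k = 0  ⇒  k = 0.

0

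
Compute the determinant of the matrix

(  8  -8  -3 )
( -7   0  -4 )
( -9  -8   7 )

Expand along column 2:
  − (-8) · |-7 -4; -9 7| = −(-8)·(-49 − 36) = -680
  − (-8) · |8 -3; -7 -4| = −(-8)·(-32 − 21) = -424
Sum: (-680) + (-424) = -1104

The determinant is -1104.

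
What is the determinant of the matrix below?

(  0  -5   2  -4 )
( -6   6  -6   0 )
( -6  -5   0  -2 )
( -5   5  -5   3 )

Expand along row 1 (it has 1 zero):
  − (-5) · M_12   where M_12 = det([-6 -6 0; -6 0 -2; -5 -5 3]) = -108
  + (2) · M_13   where M_13 = det([-6 6 0; -6 -5 -2; -5 5 3]) = 198
  − (-4) · M_14   where M_14 = det([-6 6 -6; -6 -5 0; -5 5 -5]) = 0
det = (-1)·(-5)·(-108) + (+1)·(2)·(198) + (-1)·(-4)·(0) = -144

The determinant is -144.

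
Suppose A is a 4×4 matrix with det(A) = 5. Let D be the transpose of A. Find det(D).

det(Aᵀ) = det(A).
det(D) = (1)·(5) = 5

5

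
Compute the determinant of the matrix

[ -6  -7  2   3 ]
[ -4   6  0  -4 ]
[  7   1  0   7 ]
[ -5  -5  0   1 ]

-552

Expand along column 3 (it has 3 zeros):
  + (2) · M_13   where M_13 = det([-4 6 -4; 7 1 7; -5 -5 1]) = -276
det = (+1)·(2)·(-276) = -552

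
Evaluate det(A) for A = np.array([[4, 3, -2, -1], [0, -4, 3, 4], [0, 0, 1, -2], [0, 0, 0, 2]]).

A is upper triangular, so det(A) is the product of the diagonal entries:
det = (4) · (-4) · (1) · (2) = -32

det(A) = -32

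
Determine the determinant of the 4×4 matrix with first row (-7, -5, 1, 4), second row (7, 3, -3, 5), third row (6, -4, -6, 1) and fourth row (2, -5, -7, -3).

Expand along row 1:
  + (-7) · M_11   where M_11 = det([3 -3 5; -4 -6 1; -5 -7 -3]) = 116
  − (-5) · M_12   where M_12 = det([7 -3 5; 6 -6 1; 2 -7 -3]) = -35
  + (1) · M_13   where M_13 = det([7 3 5; 6 -4 1; 2 -5 -3]) = 69
  − (4) · M_14   where M_14 = det([7 3 -3; 6 -4 -6; 2 -5 -7]) = 142
det = (+1)·(-7)·(116) + (-1)·(-5)·(-35) + (+1)·(1)·(69) + (-1)·(4)·(142) = -1486

The determinant is -1486.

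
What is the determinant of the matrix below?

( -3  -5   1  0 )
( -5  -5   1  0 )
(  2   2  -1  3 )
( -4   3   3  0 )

The determinant is 108.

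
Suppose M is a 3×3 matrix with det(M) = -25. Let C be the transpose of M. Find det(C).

det(Mᵀ) = det(M).
det(C) = (1)·(-25) = -25

det(C) = -25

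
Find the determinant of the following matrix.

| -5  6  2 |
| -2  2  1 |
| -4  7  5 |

The determinant is 9.

Expand along column 1:
  + (-5) · |2 1; 7 5| = (-5)·(10 − 7) = -15
  − (-2) · |6 2; 7 5| = −(-2)·(30 − 14) = 32
  + (-4) · |6 2; 2 1| = (-4)·(6 − 4) = -8
Sum: (-15) + (32) + (-8) = 9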